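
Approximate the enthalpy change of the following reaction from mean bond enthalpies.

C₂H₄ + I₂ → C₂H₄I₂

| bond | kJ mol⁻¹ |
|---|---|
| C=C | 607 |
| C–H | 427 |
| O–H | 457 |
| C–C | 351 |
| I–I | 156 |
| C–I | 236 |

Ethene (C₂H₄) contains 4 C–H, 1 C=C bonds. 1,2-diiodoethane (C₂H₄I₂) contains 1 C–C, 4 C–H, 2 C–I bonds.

Bonds broken (reactants):
  C–H: 4 × 427 = 1708
  C=C: 1 × 607 = 607
  I–I: 1 × 156 = 156
  Σ(broken) = 2471 kJ
Bonds formed (products):
  C–C: 1 × 351 = 351
  C–H: 4 × 427 = 1708
  C–I: 2 × 236 = 472
  Σ(formed) = 2531 kJ
ΔH = Σ(broken) − Σ(formed) = 2471 − 2531 = −60 kJ

ΔH ≈ −60 kJ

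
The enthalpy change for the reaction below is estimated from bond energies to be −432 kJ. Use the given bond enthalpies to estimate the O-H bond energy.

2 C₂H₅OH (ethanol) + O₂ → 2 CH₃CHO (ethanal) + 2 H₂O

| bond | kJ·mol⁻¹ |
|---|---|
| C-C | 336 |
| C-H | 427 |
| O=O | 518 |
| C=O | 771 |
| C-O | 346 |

D(O-H) ≈ 477 kJ/mol

Let D be the O-H bond energy.
Σ(broken) = 2×336 + 10×427 + 2×346 + 2×D + 1×518 = 6152 + 2D
Σ(formed) = 2×336 + 8×427 + 2×771 + 4×D = 5630 + 4D
ΔH = Σ(broken) − Σ(formed) = (6152 + 2D) − (5630 + 4D) = +522 − 2D
Setting this equal to −432 kJ gives 2D = 954, so D = 477 kJ/mol.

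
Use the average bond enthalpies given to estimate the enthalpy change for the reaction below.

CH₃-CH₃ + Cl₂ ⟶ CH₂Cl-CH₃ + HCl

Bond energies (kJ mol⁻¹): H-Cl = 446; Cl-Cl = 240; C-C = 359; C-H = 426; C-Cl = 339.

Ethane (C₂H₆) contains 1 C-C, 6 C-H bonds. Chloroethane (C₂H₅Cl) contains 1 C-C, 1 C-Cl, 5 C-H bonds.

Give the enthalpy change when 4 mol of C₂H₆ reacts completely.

Bonds broken (reactants):
  C-C: 1 × 359 = 359
  C-H: 6 × 426 = 2556
  Cl-Cl: 1 × 240 = 240
  Σ(broken) = 3155 kJ
Bonds formed (products):
  C-C: 1 × 359 = 359
  C-Cl: 1 × 339 = 339
  C-H: 5 × 426 = 2130
  H-Cl: 1 × 446 = 446
  Σ(formed) = 3274 kJ
ΔH = Σ(broken) − Σ(formed) = 3155 − 3274 = −119 kJ
For 4× the reaction as written: 4 × (−119) = −476 kJ

ΔH = −476 kJ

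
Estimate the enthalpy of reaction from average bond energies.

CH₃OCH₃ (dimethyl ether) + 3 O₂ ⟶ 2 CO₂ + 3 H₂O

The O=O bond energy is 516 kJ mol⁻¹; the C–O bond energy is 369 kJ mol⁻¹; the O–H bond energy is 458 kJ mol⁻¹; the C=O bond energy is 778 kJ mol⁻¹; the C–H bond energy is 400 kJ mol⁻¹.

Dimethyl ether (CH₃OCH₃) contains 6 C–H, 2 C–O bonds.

ΔH ≈ −1174 kJ

Bonds broken (reactants):
  C–H: 6 × 400 = 2400
  C–O: 2 × 369 = 738
  O=O: 3 × 516 = 1548
  Σ(broken) = 4686 kJ
Bonds formed (products):
  C=O: 4 × 778 = 3112
  O–H: 6 × 458 = 2748
  Σ(formed) = 5860 kJ
ΔH = Σ(broken) − Σ(formed) = 4686 − 5860 = −1174 kJ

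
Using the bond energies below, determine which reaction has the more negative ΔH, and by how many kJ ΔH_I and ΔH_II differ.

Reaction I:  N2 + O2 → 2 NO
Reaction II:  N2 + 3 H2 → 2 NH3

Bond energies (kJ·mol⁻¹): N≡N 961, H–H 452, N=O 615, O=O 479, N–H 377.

Reaction II, by 155 kJ

Reaction I:
  Bonds broken (reactants):
    N≡N: 1 × 961 = 961
    O=O: 1 × 479 = 479
    Σ(broken) = 1440 kJ
  Bonds formed (products):
    N=O: 2 × 615 = 1230
    Σ(formed) = 1230 kJ
  ΔH_I = 1440 − 1230 = +210 kJ
Reaction II:
  Bonds broken (reactants):
    H–H: 3 × 452 = 1356
    N≡N: 1 × 961 = 961
    Σ(broken) = 2317 kJ
  Bonds formed (products):
    N–H: 6 × 377 = 2262
    Σ(formed) = 2262 kJ
  ΔH_II = 2317 − 2262 = +55 kJ
ΔH_I − ΔH_II = +155 kJ, so reaction II has the more negative ΔH; |ΔH_I − ΔH_II| = 155 kJ.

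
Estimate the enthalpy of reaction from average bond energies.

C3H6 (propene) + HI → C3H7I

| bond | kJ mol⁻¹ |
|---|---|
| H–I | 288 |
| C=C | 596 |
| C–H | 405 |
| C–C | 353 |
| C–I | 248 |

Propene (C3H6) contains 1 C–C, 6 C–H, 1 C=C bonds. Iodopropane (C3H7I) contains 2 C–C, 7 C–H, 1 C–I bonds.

ΔH ≈ −122 kJ

Bonds broken (reactants):
  C–C: 1 × 353 = 353
  C–H: 6 × 405 = 2430
  C=C: 1 × 596 = 596
  H–I: 1 × 288 = 288
  Σ(broken) = 3667 kJ
Bonds formed (products):
  C–C: 2 × 353 = 706
  C–H: 7 × 405 = 2835
  C–I: 1 × 248 = 248
  Σ(formed) = 3789 kJ
ΔH = Σ(broken) − Σ(formed) = 3667 − 3789 = −122 kJ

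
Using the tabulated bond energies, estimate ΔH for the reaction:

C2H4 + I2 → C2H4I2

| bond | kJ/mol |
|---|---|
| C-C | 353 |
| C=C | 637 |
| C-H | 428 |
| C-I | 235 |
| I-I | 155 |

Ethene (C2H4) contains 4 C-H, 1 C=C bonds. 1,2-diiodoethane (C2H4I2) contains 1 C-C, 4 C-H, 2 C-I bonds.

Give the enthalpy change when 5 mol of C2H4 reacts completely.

Bonds broken (reactants):
  C-H: 4 × 428 = 1712
  C=C: 1 × 637 = 637
  I-I: 1 × 155 = 155
  Σ(broken) = 2504 kJ
Bonds formed (products):
  C-C: 1 × 353 = 353
  C-H: 4 × 428 = 1712
  C-I: 2 × 235 = 470
  Σ(formed) = 2535 kJ
ΔH = Σ(broken) − Σ(formed) = 2504 − 2535 = −31 kJ
For 5× the reaction as written: 5 × (−31) = −155 kJ

ΔH = −155 kJ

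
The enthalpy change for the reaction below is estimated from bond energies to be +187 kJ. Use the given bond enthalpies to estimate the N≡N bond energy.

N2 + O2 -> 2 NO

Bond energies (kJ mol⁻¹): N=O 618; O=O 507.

Let D be the N≡N bond energy.
Σ(broken) = 1×D + 1×507 = 507 + D
Σ(formed) = 2×618 = 1236
ΔH = Σ(broken) − Σ(formed) = (507 + D) − (1236) = −729 + D
Setting this equal to +187 kJ gives D = 916 kJ/mol.

D(N≡N) ≈ 916 kJ/mol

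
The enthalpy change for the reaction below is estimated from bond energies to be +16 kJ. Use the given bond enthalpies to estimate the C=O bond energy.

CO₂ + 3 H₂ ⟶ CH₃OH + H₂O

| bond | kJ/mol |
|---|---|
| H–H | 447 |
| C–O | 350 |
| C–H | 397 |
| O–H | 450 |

D(C=O) ≈ 783 kJ/mol

Let D be the C=O bond energy.
Σ(broken) = 2×D + 3×447 = 1341 + 2D
Σ(formed) = 3×397 + 1×350 + 3×450 = 2891
ΔH = Σ(broken) − Σ(formed) = (1341 + 2D) − (2891) = −1550 + 2D
Setting this equal to +16 kJ gives 2D = 1566, so D = 783 kJ/mol.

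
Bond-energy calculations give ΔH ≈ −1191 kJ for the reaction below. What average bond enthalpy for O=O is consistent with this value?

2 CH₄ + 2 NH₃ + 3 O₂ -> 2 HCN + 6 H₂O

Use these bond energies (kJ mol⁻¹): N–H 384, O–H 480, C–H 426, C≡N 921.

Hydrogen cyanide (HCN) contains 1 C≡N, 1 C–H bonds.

Let D be the O=O bond energy.
Σ(broken) = 8×426 + 6×384 + 3×D = 5712 + 3D
Σ(formed) = 2×921 + 2×426 + 12×480 = 8454
ΔH = Σ(broken) − Σ(formed) = (5712 + 3D) − (8454) = −2742 + 3D
Setting this equal to −1191 kJ gives 3D = 1551, so D = 517 kJ/mol.

D(O=O) ≈ 517 kJ/mol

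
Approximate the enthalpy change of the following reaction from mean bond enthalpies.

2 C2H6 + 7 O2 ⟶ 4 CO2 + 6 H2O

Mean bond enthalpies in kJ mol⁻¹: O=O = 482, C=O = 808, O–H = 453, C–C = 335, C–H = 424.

ΔH ≈ −2768 kJ

Bonds broken (reactants):
  C–C: 2 × 335 = 670
  C–H: 12 × 424 = 5088
  O=O: 7 × 482 = 3374
  Σ(broken) = 9132 kJ
Bonds formed (products):
  C=O: 8 × 808 = 6464
  O–H: 12 × 453 = 5436
  Σ(formed) = 11900 kJ
ΔH = Σ(broken) − Σ(formed) = 9132 − 11900 = −2768 kJ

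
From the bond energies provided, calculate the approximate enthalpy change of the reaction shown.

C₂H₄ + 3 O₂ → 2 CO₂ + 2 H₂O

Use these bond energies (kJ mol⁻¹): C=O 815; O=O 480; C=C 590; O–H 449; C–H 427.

Bonds broken (reactants):
  C–H: 4 × 427 = 1708
  C=C: 1 × 590 = 590
  O=O: 3 × 480 = 1440
  Σ(broken) = 3738 kJ
Bonds formed (products):
  C=O: 4 × 815 = 3260
  O–H: 4 × 449 = 1796
  Σ(formed) = 5056 kJ
ΔH = Σ(broken) − Σ(formed) = 3738 − 5056 = −1318 kJ

ΔH ≈ −1318 kJ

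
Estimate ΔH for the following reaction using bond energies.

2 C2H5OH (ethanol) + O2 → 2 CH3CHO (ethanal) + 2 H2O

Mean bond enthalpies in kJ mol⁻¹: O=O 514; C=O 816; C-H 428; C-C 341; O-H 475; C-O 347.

ΔH ≈ −518 kJ

Bonds broken (reactants):
  C-C: 2 × 341 = 682
  C-H: 10 × 428 = 4280
  C-O: 2 × 347 = 694
  O-H: 2 × 475 = 950
  O=O: 1 × 514 = 514
  Σ(broken) = 7120 kJ
Bonds formed (products):
  C-C: 2 × 341 = 682
  C-H: 8 × 428 = 3424
  C=O: 2 × 816 = 1632
  O-H: 4 × 475 = 1900
  Σ(formed) = 7638 kJ
ΔH = Σ(broken) − Σ(formed) = 7120 − 7638 = −518 kJ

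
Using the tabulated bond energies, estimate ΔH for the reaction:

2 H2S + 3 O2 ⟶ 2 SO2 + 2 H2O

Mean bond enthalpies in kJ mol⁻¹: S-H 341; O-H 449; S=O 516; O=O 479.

ΔH ≈ −1059 kJ

Bonds broken (reactants):
  O=O: 3 × 479 = 1437
  S-H: 4 × 341 = 1364
  Σ(broken) = 2801 kJ
Bonds formed (products):
  O-H: 4 × 449 = 1796
  S=O: 4 × 516 = 2064
  Σ(formed) = 3860 kJ
ΔH = Σ(broken) − Σ(formed) = 2801 − 3860 = −1059 kJ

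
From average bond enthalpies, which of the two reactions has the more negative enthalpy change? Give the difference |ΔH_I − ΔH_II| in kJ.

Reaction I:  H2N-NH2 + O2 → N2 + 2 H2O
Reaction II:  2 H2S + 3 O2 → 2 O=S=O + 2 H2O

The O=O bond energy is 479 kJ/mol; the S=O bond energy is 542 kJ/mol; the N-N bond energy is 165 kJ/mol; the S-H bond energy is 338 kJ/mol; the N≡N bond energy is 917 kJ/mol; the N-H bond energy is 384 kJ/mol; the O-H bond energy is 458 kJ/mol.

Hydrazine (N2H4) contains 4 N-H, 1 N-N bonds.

Reaction II, by 642 kJ

Reaction I:
  Bonds broken (reactants):
    N-H: 4 × 384 = 1536
    N-N: 1 × 165 = 165
    O=O: 1 × 479 = 479
    Σ(broken) = 2180 kJ
  Bonds formed (products):
    N≡N: 1 × 917 = 917
    O-H: 4 × 458 = 1832
    Σ(formed) = 2749 kJ
  ΔH_I = 2180 − 2749 = −569 kJ
Reaction II:
  Bonds broken (reactants):
    O=O: 3 × 479 = 1437
    S-H: 4 × 338 = 1352
    Σ(broken) = 2789 kJ
  Bonds formed (products):
    O-H: 4 × 458 = 1832
    S=O: 4 × 542 = 2168
    Σ(formed) = 4000 kJ
  ΔH_II = 2789 − 4000 = −1211 kJ
ΔH_I − ΔH_II = +642 kJ, so reaction II has the more negative ΔH; |ΔH_I − ΔH_II| = 642 kJ.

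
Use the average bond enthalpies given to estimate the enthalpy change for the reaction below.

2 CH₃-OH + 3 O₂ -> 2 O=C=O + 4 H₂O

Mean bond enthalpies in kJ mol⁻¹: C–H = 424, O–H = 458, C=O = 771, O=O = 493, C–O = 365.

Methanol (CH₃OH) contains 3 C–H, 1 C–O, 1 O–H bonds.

ΔH ≈ −1079 kJ

Bonds broken (reactants):
  C–H: 6 × 424 = 2544
  C–O: 2 × 365 = 730
  O–H: 2 × 458 = 916
  O=O: 3 × 493 = 1479
  Σ(broken) = 5669 kJ
Bonds formed (products):
  C=O: 4 × 771 = 3084
  O–H: 8 × 458 = 3664
  Σ(formed) = 6748 kJ
ΔH = Σ(broken) − Σ(formed) = 5669 − 6748 = −1079 kJ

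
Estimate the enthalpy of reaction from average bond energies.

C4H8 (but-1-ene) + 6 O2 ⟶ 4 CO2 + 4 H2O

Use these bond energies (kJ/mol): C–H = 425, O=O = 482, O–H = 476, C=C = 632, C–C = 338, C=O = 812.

Bonds broken (reactants):
  C–C: 2 × 338 = 676
  C–H: 8 × 425 = 3400
  C=C: 1 × 632 = 632
  O=O: 6 × 482 = 2892
  Σ(broken) = 7600 kJ
Bonds formed (products):
  C=O: 8 × 812 = 6496
  O–H: 8 × 476 = 3808
  Σ(formed) = 10304 kJ
ΔH = Σ(broken) − Σ(formed) = 7600 − 10304 = −2704 kJ

ΔH ≈ −2704 kJ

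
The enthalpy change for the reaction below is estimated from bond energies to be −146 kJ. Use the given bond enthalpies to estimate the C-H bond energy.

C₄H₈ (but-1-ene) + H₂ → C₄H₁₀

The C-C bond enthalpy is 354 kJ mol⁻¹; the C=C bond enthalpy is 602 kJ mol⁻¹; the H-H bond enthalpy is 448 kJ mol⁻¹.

D(C-H) ≈ 421 kJ/mol

Let D be the C-H bond energy.
Σ(broken) = 2×354 + 8×D + 1×602 + 1×448 = 1758 + 8D
Σ(formed) = 3×354 + 10×D = 1062 + 10D
ΔH = Σ(broken) − Σ(formed) = (1758 + 8D) − (1062 + 10D) = +696 − 2D
Setting this equal to −146 kJ gives 2D = 842, so D = 421 kJ/mol.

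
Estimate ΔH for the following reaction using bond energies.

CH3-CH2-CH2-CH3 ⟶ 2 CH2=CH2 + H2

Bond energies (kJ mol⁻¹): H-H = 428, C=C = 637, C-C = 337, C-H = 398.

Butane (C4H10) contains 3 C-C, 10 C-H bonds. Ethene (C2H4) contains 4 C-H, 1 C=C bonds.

ΔH ≈ +105 kJ

Bonds broken (reactants):
  C-C: 3 × 337 = 1011
  C-H: 10 × 398 = 3980
  Σ(broken) = 4991 kJ
Bonds formed (products):
  C-H: 8 × 398 = 3184
  C=C: 2 × 637 = 1274
  H-H: 1 × 428 = 428
  Σ(formed) = 4886 kJ
ΔH = Σ(broken) − Σ(formed) = 4991 − 4886 = +105 kJ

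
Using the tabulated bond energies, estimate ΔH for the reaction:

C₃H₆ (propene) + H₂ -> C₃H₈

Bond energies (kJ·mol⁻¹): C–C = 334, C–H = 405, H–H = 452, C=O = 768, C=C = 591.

Bonds broken (reactants):
  C–C: 1 × 334 = 334
  C–H: 6 × 405 = 2430
  C=C: 1 × 591 = 591
  H–H: 1 × 452 = 452
  Σ(broken) = 3807 kJ
Bonds formed (products):
  C–C: 2 × 334 = 668
  C–H: 8 × 405 = 3240
  Σ(formed) = 3908 kJ
ΔH = Σ(broken) − Σ(formed) = 3807 − 3908 = −101 kJ

ΔH ≈ −101 kJ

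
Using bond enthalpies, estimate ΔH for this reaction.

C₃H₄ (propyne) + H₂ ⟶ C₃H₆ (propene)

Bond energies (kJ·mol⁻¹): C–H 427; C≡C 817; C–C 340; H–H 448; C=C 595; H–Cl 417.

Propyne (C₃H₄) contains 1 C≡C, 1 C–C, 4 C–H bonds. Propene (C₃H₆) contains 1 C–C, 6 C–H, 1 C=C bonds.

ΔH ≈ −184 kJ

Bonds broken (reactants):
  C≡C: 1 × 817 = 817
  C–C: 1 × 340 = 340
  C–H: 4 × 427 = 1708
  H–H: 1 × 448 = 448
  Σ(broken) = 3313 kJ
Bonds formed (products):
  C–C: 1 × 340 = 340
  C–H: 6 × 427 = 2562
  C=C: 1 × 595 = 595
  Σ(formed) = 3497 kJ
ΔH = Σ(broken) − Σ(formed) = 3313 − 3497 = −184 kJ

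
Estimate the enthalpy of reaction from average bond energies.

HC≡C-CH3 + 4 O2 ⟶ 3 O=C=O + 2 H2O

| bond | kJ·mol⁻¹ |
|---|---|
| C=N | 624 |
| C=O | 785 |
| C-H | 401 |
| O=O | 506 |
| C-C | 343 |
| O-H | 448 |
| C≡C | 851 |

ΔH ≈ −1680 kJ

Bonds broken (reactants):
  C≡C: 1 × 851 = 851
  C-C: 1 × 343 = 343
  C-H: 4 × 401 = 1604
  O=O: 4 × 506 = 2024
  Σ(broken) = 4822 kJ
Bonds formed (products):
  C=O: 6 × 785 = 4710
  O-H: 4 × 448 = 1792
  Σ(formed) = 6502 kJ
ΔH = Σ(broken) − Σ(formed) = 4822 − 6502 = −1680 kJ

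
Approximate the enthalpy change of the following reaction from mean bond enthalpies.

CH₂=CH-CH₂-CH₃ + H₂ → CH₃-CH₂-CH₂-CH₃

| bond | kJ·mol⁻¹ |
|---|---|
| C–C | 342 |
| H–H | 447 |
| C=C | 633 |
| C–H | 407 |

Bonds broken (reactants):
  C–C: 2 × 342 = 684
  C–H: 8 × 407 = 3256
  C=C: 1 × 633 = 633
  H–H: 1 × 447 = 447
  Σ(broken) = 5020 kJ
Bonds formed (products):
  C–C: 3 × 342 = 1026
  C–H: 10 × 407 = 4070
  Σ(formed) = 5096 kJ
ΔH = Σ(broken) − Σ(formed) = 5020 − 5096 = −76 kJ

ΔH ≈ −76 kJ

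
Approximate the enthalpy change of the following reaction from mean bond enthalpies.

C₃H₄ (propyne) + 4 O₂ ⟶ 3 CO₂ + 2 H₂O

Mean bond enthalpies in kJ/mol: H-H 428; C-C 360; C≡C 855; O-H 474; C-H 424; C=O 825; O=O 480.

ΔH ≈ −2015 kJ

Bonds broken (reactants):
  C≡C: 1 × 855 = 855
  C-C: 1 × 360 = 360
  C-H: 4 × 424 = 1696
  O=O: 4 × 480 = 1920
  Σ(broken) = 4831 kJ
Bonds formed (products):
  C=O: 6 × 825 = 4950
  O-H: 4 × 474 = 1896
  Σ(formed) = 6846 kJ
ΔH = Σ(broken) − Σ(formed) = 4831 − 6846 = −2015 kJ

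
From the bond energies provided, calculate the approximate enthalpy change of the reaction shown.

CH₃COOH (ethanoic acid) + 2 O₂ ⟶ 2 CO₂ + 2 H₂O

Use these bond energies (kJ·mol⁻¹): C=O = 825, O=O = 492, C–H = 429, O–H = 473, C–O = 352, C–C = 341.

ΔH ≈ −930 kJ

Bonds broken (reactants):
  C–C: 1 × 341 = 341
  C–H: 3 × 429 = 1287
  C–O: 1 × 352 = 352
  C=O: 1 × 825 = 825
  O–H: 1 × 473 = 473
  O=O: 2 × 492 = 984
  Σ(broken) = 4262 kJ
Bonds formed (products):
  C=O: 4 × 825 = 3300
  O–H: 4 × 473 = 1892
  Σ(formed) = 5192 kJ
ΔH = Σ(broken) − Σ(formed) = 4262 − 5192 = −930 kJ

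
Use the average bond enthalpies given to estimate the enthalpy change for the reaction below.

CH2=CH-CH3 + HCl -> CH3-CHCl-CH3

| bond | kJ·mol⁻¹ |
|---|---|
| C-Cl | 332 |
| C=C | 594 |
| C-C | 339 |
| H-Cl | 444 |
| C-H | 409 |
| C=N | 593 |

Bonds broken (reactants):
  C-C: 1 × 339 = 339
  C-H: 6 × 409 = 2454
  C=C: 1 × 594 = 594
  H-Cl: 1 × 444 = 444
  Σ(broken) = 3831 kJ
Bonds formed (products):
  C-C: 2 × 339 = 678
  C-Cl: 1 × 332 = 332
  C-H: 7 × 409 = 2863
  Σ(formed) = 3873 kJ
ΔH = Σ(broken) − Σ(formed) = 3831 − 3873 = −42 kJ

ΔH ≈ −42 kJ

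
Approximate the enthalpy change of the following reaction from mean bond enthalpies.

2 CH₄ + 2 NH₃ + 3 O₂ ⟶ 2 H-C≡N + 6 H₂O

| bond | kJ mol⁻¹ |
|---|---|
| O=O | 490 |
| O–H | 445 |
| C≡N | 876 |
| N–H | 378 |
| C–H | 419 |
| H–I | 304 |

Bonds broken (reactants):
  C–H: 8 × 419 = 3352
  N–H: 6 × 378 = 2268
  O=O: 3 × 490 = 1470
  Σ(broken) = 7090 kJ
Bonds formed (products):
  C≡N: 2 × 876 = 1752
  C–H: 2 × 419 = 838
  O–H: 12 × 445 = 5340
  Σ(formed) = 7930 kJ
ΔH = Σ(broken) − Σ(formed) = 7090 − 7930 = −840 kJ

ΔH ≈ −840 kJ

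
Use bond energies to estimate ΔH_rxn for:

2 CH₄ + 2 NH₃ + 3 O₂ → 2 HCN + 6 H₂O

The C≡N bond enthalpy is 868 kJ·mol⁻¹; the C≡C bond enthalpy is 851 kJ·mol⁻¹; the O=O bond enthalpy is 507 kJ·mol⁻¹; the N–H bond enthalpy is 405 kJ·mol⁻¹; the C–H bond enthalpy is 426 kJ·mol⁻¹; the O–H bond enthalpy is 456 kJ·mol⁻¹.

ΔH ≈ −701 kJ

Bonds broken (reactants):
  C–H: 8 × 426 = 3408
  N–H: 6 × 405 = 2430
  O=O: 3 × 507 = 1521
  Σ(broken) = 7359 kJ
Bonds formed (products):
  C≡N: 2 × 868 = 1736
  C–H: 2 × 426 = 852
  O–H: 12 × 456 = 5472
  Σ(formed) = 8060 kJ
ΔH = Σ(broken) − Σ(formed) = 7359 − 8060 = −701 kJ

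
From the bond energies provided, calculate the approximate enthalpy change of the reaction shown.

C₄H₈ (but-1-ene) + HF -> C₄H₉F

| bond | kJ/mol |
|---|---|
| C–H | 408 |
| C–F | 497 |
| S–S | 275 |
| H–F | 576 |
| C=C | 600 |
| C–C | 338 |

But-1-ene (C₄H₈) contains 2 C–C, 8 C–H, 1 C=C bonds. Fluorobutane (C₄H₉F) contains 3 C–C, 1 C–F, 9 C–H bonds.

ΔH ≈ −67 kJ

Bonds broken (reactants):
  C–C: 2 × 338 = 676
  C–H: 8 × 408 = 3264
  C=C: 1 × 600 = 600
  H–F: 1 × 576 = 576
  Σ(broken) = 5116 kJ
Bonds formed (products):
  C–C: 3 × 338 = 1014
  C–F: 1 × 497 = 497
  C–H: 9 × 408 = 3672
  Σ(formed) = 5183 kJ
ΔH = Σ(broken) − Σ(formed) = 5116 − 5183 = −67 kJ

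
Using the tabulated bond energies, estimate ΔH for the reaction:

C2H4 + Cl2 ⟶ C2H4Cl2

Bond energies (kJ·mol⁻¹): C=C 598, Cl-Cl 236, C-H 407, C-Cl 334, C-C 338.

Bonds broken (reactants):
  C-H: 4 × 407 = 1628
  C=C: 1 × 598 = 598
  Cl-Cl: 1 × 236 = 236
  Σ(broken) = 2462 kJ
Bonds formed (products):
  C-C: 1 × 338 = 338
  C-Cl: 2 × 334 = 668
  C-H: 4 × 407 = 1628
  Σ(formed) = 2634 kJ
ΔH = Σ(broken) − Σ(formed) = 2462 − 2634 = −172 kJ

ΔH ≈ −172 kJ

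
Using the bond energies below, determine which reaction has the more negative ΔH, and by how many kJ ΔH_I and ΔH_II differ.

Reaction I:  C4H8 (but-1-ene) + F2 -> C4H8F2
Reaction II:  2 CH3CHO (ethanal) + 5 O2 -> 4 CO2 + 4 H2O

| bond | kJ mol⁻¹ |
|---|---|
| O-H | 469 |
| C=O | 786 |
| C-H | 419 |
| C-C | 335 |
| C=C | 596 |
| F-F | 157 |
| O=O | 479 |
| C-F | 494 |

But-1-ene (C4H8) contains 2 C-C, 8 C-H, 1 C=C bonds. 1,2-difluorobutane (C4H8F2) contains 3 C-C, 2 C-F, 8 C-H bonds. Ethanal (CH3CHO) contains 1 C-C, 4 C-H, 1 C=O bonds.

Reaction I:
  Bonds broken (reactants):
    C-C: 2 × 335 = 670
    C-H: 8 × 419 = 3352
    C=C: 1 × 596 = 596
    F-F: 1 × 157 = 157
    Σ(broken) = 4775 kJ
  Bonds formed (products):
    C-C: 3 × 335 = 1005
    C-F: 2 × 494 = 988
    C-H: 8 × 419 = 3352
    Σ(formed) = 5345 kJ
  ΔH_I = 4775 − 5345 = −570 kJ
Reaction II:
  Bonds broken (reactants):
    C-C: 2 × 335 = 670
    C-H: 8 × 419 = 3352
    C=O: 2 × 786 = 1572
    O=O: 5 × 479 = 2395
    Σ(broken) = 7989 kJ
  Bonds formed (products):
    C=O: 8 × 786 = 6288
    O-H: 8 × 469 = 3752
    Σ(formed) = 10040 kJ
  ΔH_II = 7989 − 10040 = −2051 kJ
ΔH_I − ΔH_II = +1481 kJ, so reaction II has the more negative ΔH; |ΔH_I − ΔH_II| = 1481 kJ.

Reaction II, by 1481 kJ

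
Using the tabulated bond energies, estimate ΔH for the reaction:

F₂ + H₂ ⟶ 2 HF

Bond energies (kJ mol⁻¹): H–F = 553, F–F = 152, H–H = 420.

ΔH ≈ −534 kJ

Bonds broken (reactants):
  F–F: 1 × 152 = 152
  H–H: 1 × 420 = 420
  Σ(broken) = 572 kJ
Bonds formed (products):
  H–F: 2 × 553 = 1106
  Σ(formed) = 1106 kJ
ΔH = Σ(broken) − Σ(formed) = 572 − 1106 = −534 kJ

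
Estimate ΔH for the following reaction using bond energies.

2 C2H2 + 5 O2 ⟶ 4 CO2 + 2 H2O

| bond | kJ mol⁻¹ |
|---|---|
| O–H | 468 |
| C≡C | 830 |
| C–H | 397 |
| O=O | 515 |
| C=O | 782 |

ΔH ≈ −2305 kJ

Bonds broken (reactants):
  C≡C: 2 × 830 = 1660
  C–H: 4 × 397 = 1588
  O=O: 5 × 515 = 2575
  Σ(broken) = 5823 kJ
Bonds formed (products):
  C=O: 8 × 782 = 6256
  O–H: 4 × 468 = 1872
  Σ(formed) = 8128 kJ
ΔH = Σ(broken) − Σ(formed) = 5823 − 8128 = −2305 kJ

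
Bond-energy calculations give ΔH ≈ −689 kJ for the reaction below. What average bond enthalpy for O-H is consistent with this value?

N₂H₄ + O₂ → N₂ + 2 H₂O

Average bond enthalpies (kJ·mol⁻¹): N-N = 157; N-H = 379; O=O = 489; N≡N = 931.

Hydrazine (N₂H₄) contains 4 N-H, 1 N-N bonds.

Let D be the O-H bond energy.
Σ(broken) = 4×379 + 1×157 + 1×489 = 2162
Σ(formed) = 1×931 + 4×D = 931 + 4D
ΔH = Σ(broken) − Σ(formed) = (2162) − (931 + 4D) = +1231 − 4D
Setting this equal to −689 kJ gives 4D = 1920, so D = 480 kJ/mol.

D(O-H) ≈ 480 kJ/mol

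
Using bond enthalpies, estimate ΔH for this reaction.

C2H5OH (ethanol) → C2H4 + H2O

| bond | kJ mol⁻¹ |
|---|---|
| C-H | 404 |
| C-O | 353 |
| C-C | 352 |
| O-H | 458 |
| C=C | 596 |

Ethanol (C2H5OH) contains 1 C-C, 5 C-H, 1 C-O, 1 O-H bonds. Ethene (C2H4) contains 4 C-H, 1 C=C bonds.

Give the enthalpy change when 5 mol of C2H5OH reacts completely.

Bonds broken (reactants):
  C-C: 1 × 352 = 352
  C-H: 5 × 404 = 2020
  C-O: 1 × 353 = 353
  O-H: 1 × 458 = 458
  Σ(broken) = 3183 kJ
Bonds formed (products):
  C-H: 4 × 404 = 1616
  C=C: 1 × 596 = 596
  O-H: 2 × 458 = 916
  Σ(formed) = 3128 kJ
ΔH = Σ(broken) − Σ(formed) = 3183 − 3128 = +55 kJ
For 5× the reaction as written: 5 × (+55) = +275 kJ

ΔH = +275 kJ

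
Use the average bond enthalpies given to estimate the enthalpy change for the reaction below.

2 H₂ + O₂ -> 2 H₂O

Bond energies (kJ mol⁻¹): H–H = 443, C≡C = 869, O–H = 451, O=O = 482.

ΔH ≈ −436 kJ

Bonds broken (reactants):
  H–H: 2 × 443 = 886
  O=O: 1 × 482 = 482
  Σ(broken) = 1368 kJ
Bonds formed (products):
  O–H: 4 × 451 = 1804
  Σ(formed) = 1804 kJ
ΔH = Σ(broken) − Σ(formed) = 1368 − 1804 = −436 kJ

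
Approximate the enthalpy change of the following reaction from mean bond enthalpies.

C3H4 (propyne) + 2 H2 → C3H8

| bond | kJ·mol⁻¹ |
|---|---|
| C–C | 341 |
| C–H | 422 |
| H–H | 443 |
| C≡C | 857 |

ΔH ≈ −286 kJ

Bonds broken (reactants):
  C≡C: 1 × 857 = 857
  C–C: 1 × 341 = 341
  C–H: 4 × 422 = 1688
  H–H: 2 × 443 = 886
  Σ(broken) = 3772 kJ
Bonds formed (products):
  C–C: 2 × 341 = 682
  C–H: 8 × 422 = 3376
  Σ(formed) = 4058 kJ
ΔH = Σ(broken) − Σ(formed) = 3772 − 4058 = −286 kJ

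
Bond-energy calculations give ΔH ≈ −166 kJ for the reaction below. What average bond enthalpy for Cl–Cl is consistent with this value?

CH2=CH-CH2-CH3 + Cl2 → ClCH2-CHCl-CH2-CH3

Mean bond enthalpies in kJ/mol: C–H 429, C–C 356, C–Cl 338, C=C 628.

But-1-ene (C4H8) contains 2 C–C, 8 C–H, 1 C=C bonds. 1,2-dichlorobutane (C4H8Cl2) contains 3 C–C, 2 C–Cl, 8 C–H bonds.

D(Cl–Cl) ≈ 238 kJ/mol

Let D be the Cl–Cl bond energy.
Σ(broken) = 2×356 + 8×429 + 1×628 + 1×D = 4772 + D
Σ(formed) = 3×356 + 2×338 + 8×429 = 5176
ΔH = Σ(broken) − Σ(formed) = (4772 + D) − (5176) = −404 + D
Setting this equal to −166 kJ gives D = 238 kJ/mol.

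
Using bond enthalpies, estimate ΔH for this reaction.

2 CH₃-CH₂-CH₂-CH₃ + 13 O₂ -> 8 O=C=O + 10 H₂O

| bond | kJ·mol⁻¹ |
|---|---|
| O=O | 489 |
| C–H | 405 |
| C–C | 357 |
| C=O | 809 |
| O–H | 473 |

ΔH ≈ −5805 kJ

Bonds broken (reactants):
  C–C: 6 × 357 = 2142
  C–H: 20 × 405 = 8100
  O=O: 13 × 489 = 6357
  Σ(broken) = 16599 kJ
Bonds formed (products):
  C=O: 16 × 809 = 12944
  O–H: 20 × 473 = 9460
  Σ(formed) = 22404 kJ
ΔH = Σ(broken) − Σ(formed) = 16599 − 22404 = −5805 kJ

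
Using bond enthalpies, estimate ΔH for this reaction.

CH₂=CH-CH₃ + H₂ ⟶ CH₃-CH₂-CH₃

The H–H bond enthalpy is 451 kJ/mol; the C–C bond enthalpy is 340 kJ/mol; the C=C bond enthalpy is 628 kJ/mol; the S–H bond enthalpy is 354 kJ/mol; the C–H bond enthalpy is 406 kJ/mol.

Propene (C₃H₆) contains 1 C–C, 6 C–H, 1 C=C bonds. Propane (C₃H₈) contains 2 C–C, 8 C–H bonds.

Bonds broken (reactants):
  C–C: 1 × 340 = 340
  C–H: 6 × 406 = 2436
  C=C: 1 × 628 = 628
  H–H: 1 × 451 = 451
  Σ(broken) = 3855 kJ
Bonds formed (products):
  C–C: 2 × 340 = 680
  C–H: 8 × 406 = 3248
  Σ(formed) = 3928 kJ
ΔH = Σ(broken) − Σ(formed) = 3855 − 3928 = −73 kJ

ΔH ≈ −73 kJ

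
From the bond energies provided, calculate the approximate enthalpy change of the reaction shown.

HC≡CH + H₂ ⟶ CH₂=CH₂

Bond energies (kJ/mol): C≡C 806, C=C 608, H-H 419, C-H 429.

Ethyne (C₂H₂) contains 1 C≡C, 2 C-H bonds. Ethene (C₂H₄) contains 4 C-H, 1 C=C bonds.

Bonds broken (reactants):
  C≡C: 1 × 806 = 806
  C-H: 2 × 429 = 858
  H-H: 1 × 419 = 419
  Σ(broken) = 2083 kJ
Bonds formed (products):
  C-H: 4 × 429 = 1716
  C=C: 1 × 608 = 608
  Σ(formed) = 2324 kJ
ΔH = Σ(broken) − Σ(formed) = 2083 − 2324 = −241 kJ

ΔH ≈ −241 kJ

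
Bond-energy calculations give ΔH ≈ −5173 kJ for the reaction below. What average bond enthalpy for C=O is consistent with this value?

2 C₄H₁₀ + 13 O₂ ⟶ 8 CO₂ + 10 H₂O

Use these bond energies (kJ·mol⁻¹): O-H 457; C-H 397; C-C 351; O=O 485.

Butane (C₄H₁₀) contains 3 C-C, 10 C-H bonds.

D(C=O) ≈ 774 kJ/mol

Let D be the C=O bond energy.
Σ(broken) = 6×351 + 20×397 + 13×485 = 16351
Σ(formed) = 16×D + 20×457 = 9140 + 16D
ΔH = Σ(broken) − Σ(formed) = (16351) − (9140 + 16D) = +7211 − 16D
Setting this equal to −5173 kJ gives 16D = 12384, so D = 774 kJ/mol.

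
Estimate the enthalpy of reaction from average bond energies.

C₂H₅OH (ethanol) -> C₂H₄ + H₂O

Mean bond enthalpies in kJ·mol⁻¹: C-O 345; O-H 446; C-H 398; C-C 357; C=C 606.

Bonds broken (reactants):
  C-C: 1 × 357 = 357
  C-H: 5 × 398 = 1990
  C-O: 1 × 345 = 345
  O-H: 1 × 446 = 446
  Σ(broken) = 3138 kJ
Bonds formed (products):
  C-H: 4 × 398 = 1592
  C=C: 1 × 606 = 606
  O-H: 2 × 446 = 892
  Σ(formed) = 3090 kJ
ΔH = Σ(broken) − Σ(formed) = 3138 − 3090 = +48 kJ

ΔH ≈ +48 kJ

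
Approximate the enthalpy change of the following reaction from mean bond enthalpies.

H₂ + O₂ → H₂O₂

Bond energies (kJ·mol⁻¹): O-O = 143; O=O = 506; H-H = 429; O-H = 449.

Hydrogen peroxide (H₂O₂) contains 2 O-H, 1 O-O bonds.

Bonds broken (reactants):
  H-H: 1 × 429 = 429
  O=O: 1 × 506 = 506
  Σ(broken) = 935 kJ
Bonds formed (products):
  O-H: 2 × 449 = 898
  O-O: 1 × 143 = 143
  Σ(formed) = 1041 kJ
ΔH = Σ(broken) − Σ(formed) = 935 − 1041 = −106 kJ

ΔH ≈ −106 kJ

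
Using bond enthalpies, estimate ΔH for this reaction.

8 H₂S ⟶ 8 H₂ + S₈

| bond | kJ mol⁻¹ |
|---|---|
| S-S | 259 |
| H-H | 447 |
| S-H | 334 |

Bonds broken (reactants):
  S-H: 16 × 334 = 5344
  Σ(broken) = 5344 kJ
Bonds formed (products):
  H-H: 8 × 447 = 3576
  S-S: 8 × 259 = 2072
  Σ(formed) = 5648 kJ
ΔH = Σ(broken) − Σ(formed) = 5344 − 5648 = −304 kJ

ΔH ≈ −304 kJ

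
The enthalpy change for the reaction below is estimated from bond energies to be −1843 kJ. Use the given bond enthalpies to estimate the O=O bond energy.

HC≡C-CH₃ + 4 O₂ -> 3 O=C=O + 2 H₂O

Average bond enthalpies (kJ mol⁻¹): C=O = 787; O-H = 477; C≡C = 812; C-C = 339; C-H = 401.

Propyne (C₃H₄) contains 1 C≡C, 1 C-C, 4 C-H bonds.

D(O=O) ≈ 508 kJ/mol

Let D be the O=O bond energy.
Σ(broken) = 1×812 + 1×339 + 4×401 + 4×D = 2755 + 4D
Σ(formed) = 6×787 + 4×477 = 6630
ΔH = Σ(broken) − Σ(formed) = (2755 + 4D) − (6630) = −3875 + 4D
Setting this equal to −1843 kJ gives 4D = 2032, so D = 508 kJ/mol.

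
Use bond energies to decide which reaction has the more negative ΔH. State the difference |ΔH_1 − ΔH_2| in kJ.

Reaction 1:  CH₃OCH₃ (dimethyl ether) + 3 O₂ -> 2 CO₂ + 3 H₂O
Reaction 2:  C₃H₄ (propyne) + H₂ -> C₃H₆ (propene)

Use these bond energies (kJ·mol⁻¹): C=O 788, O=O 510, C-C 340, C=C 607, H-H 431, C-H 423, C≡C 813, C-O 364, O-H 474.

Reaction 1, by 991 kJ

Reaction 1:
  Bonds broken (reactants):
    C-H: 6 × 423 = 2538
    C-O: 2 × 364 = 728
    O=O: 3 × 510 = 1530
    Σ(broken) = 4796 kJ
  Bonds formed (products):
    C=O: 4 × 788 = 3152
    O-H: 6 × 474 = 2844
    Σ(formed) = 5996 kJ
  ΔH_1 = 4796 − 5996 = −1200 kJ
Reaction 2:
  Bonds broken (reactants):
    C≡C: 1 × 813 = 813
    C-C: 1 × 340 = 340
    C-H: 4 × 423 = 1692
    H-H: 1 × 431 = 431
    Σ(broken) = 3276 kJ
  Bonds formed (products):
    C-C: 1 × 340 = 340
    C-H: 6 × 423 = 2538
    C=C: 1 × 607 = 607
    Σ(formed) = 3485 kJ
  ΔH_2 = 3276 − 3485 = −209 kJ
ΔH_1 − ΔH_2 = −991 kJ, so reaction 1 has the more negative ΔH; |ΔH_1 − ΔH_2| = 991 kJ.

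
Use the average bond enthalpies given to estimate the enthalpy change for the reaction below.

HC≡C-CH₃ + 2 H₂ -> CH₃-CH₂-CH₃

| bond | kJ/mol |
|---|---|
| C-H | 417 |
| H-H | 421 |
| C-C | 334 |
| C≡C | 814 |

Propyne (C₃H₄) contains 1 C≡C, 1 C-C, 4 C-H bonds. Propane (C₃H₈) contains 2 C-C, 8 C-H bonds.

ΔH ≈ −346 kJ

Bonds broken (reactants):
  C≡C: 1 × 814 = 814
  C-C: 1 × 334 = 334
  C-H: 4 × 417 = 1668
  H-H: 2 × 421 = 842
  Σ(broken) = 3658 kJ
Bonds formed (products):
  C-C: 2 × 334 = 668
  C-H: 8 × 417 = 3336
  Σ(formed) = 4004 kJ
ΔH = Σ(broken) − Σ(formed) = 3658 − 4004 = −346 kJ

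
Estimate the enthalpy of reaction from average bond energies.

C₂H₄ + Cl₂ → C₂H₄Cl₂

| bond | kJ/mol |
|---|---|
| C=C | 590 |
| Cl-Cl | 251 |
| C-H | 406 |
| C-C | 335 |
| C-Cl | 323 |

ΔH ≈ −140 kJ

Bonds broken (reactants):
  C-H: 4 × 406 = 1624
  C=C: 1 × 590 = 590
  Cl-Cl: 1 × 251 = 251
  Σ(broken) = 2465 kJ
Bonds formed (products):
  C-C: 1 × 335 = 335
  C-Cl: 2 × 323 = 646
  C-H: 4 × 406 = 1624
  Σ(formed) = 2605 kJ
ΔH = Σ(broken) − Σ(formed) = 2465 − 2605 = −140 kJ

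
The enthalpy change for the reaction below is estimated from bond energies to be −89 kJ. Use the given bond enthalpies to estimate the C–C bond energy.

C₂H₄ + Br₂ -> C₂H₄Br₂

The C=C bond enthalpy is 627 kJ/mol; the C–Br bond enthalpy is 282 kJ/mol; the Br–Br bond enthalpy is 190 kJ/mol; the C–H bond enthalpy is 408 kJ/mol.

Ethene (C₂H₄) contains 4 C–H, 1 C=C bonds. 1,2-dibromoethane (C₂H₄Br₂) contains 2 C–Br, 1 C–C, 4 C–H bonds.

Let D be the C–C bond energy.
Σ(broken) = 1×190 + 4×408 + 1×627 = 2449
Σ(formed) = 2×282 + 1×D + 4×408 = 2196 + D
ΔH = Σ(broken) − Σ(formed) = (2449) − (2196 + D) = +253 − D
Setting this equal to −89 kJ gives D = 342 kJ/mol.

D(C–C) ≈ 342 kJ/mol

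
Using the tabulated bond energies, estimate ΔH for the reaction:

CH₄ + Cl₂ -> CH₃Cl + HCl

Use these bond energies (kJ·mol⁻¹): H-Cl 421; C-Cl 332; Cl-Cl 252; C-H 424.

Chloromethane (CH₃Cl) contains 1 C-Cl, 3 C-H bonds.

ΔH ≈ −77 kJ

Bonds broken (reactants):
  C-H: 4 × 424 = 1696
  Cl-Cl: 1 × 252 = 252
  Σ(broken) = 1948 kJ
Bonds formed (products):
  C-Cl: 1 × 332 = 332
  C-H: 3 × 424 = 1272
  H-Cl: 1 × 421 = 421
  Σ(formed) = 2025 kJ
ΔH = Σ(broken) − Σ(formed) = 1948 − 2025 = −77 kJ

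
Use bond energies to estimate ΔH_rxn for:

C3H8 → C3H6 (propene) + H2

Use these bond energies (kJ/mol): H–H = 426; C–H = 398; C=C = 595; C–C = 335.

ΔH ≈ +110 kJ

Bonds broken (reactants):
  C–C: 2 × 335 = 670
  C–H: 8 × 398 = 3184
  Σ(broken) = 3854 kJ
Bonds formed (products):
  C–C: 1 × 335 = 335
  C–H: 6 × 398 = 2388
  C=C: 1 × 595 = 595
  H–H: 1 × 426 = 426
  Σ(formed) = 3744 kJ
ΔH = Σ(broken) − Σ(formed) = 3854 − 3744 = +110 kJ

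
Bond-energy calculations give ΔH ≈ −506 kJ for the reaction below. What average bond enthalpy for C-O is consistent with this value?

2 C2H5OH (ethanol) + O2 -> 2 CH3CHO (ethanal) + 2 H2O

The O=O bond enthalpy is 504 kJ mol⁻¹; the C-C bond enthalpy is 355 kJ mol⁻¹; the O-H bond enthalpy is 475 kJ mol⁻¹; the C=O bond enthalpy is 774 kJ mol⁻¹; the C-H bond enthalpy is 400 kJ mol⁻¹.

D(C-O) ≈ 344 kJ/mol

Let D be the C-O bond energy.
Σ(broken) = 2×355 + 10×400 + 2×D + 2×475 + 1×504 = 6164 + 2D
Σ(formed) = 2×355 + 8×400 + 2×774 + 4×475 = 7358
ΔH = Σ(broken) − Σ(formed) = (6164 + 2D) − (7358) = −1194 + 2D
Setting this equal to −506 kJ gives 2D = 688, so D = 344 kJ/mol.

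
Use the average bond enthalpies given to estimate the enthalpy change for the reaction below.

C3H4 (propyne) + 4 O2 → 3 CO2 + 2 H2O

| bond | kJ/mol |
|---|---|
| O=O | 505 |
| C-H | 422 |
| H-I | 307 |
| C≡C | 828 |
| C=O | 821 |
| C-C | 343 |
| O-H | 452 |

Bonds broken (reactants):
  C≡C: 1 × 828 = 828
  C-C: 1 × 343 = 343
  C-H: 4 × 422 = 1688
  O=O: 4 × 505 = 2020
  Σ(broken) = 4879 kJ
Bonds formed (products):
  C=O: 6 × 821 = 4926
  O-H: 4 × 452 = 1808
  Σ(formed) = 6734 kJ
ΔH = Σ(broken) − Σ(formed) = 4879 − 6734 = −1855 kJ

ΔH ≈ −1855 kJ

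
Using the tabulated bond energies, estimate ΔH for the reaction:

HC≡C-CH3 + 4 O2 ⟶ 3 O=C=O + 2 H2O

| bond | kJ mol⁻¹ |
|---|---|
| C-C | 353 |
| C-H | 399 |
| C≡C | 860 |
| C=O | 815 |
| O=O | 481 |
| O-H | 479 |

Bonds broken (reactants):
  C≡C: 1 × 860 = 860
  C-C: 1 × 353 = 353
  C-H: 4 × 399 = 1596
  O=O: 4 × 481 = 1924
  Σ(broken) = 4733 kJ
Bonds formed (products):
  C=O: 6 × 815 = 4890
  O-H: 4 × 479 = 1916
  Σ(formed) = 6806 kJ
ΔH = Σ(broken) − Σ(formed) = 4733 − 6806 = −2073 kJ

ΔH ≈ −2073 kJ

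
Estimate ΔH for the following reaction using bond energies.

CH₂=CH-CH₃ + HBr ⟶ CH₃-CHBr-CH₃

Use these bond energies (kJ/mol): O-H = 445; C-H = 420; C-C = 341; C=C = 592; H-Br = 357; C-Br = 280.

Bonds broken (reactants):
  C-C: 1 × 341 = 341
  C-H: 6 × 420 = 2520
  C=C: 1 × 592 = 592
  H-Br: 1 × 357 = 357
  Σ(broken) = 3810 kJ
Bonds formed (products):
  C-Br: 1 × 280 = 280
  C-C: 2 × 341 = 682
  C-H: 7 × 420 = 2940
  Σ(formed) = 3902 kJ
ΔH = Σ(broken) − Σ(formed) = 3810 − 3902 = −92 kJ

ΔH ≈ −92 kJ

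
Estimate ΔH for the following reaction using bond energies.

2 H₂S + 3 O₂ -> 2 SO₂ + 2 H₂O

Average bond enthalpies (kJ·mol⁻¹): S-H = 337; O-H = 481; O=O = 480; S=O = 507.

Bonds broken (reactants):
  O=O: 3 × 480 = 1440
  S-H: 4 × 337 = 1348
  Σ(broken) = 2788 kJ
Bonds formed (products):
  O-H: 4 × 481 = 1924
  S=O: 4 × 507 = 2028
  Σ(formed) = 3952 kJ
ΔH = Σ(broken) − Σ(formed) = 2788 − 3952 = −1164 kJ

ΔH ≈ −1164 kJ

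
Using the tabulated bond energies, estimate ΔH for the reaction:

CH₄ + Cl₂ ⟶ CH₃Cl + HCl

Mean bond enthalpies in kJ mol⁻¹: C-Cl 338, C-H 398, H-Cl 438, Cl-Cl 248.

ΔH ≈ −130 kJ

Bonds broken (reactants):
  C-H: 4 × 398 = 1592
  Cl-Cl: 1 × 248 = 248
  Σ(broken) = 1840 kJ
Bonds formed (products):
  C-Cl: 1 × 338 = 338
  C-H: 3 × 398 = 1194
  H-Cl: 1 × 438 = 438
  Σ(formed) = 1970 kJ
ΔH = Σ(broken) − Σ(formed) = 1840 − 1970 = −130 kJ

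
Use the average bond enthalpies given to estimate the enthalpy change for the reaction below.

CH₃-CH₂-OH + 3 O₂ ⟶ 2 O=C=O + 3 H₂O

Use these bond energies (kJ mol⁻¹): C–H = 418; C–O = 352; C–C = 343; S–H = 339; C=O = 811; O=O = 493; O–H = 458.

Bonds broken (reactants):
  C–C: 1 × 343 = 343
  C–H: 5 × 418 = 2090
  C–O: 1 × 352 = 352
  O–H: 1 × 458 = 458
  O=O: 3 × 493 = 1479
  Σ(broken) = 4722 kJ
Bonds formed (products):
  C=O: 4 × 811 = 3244
  O–H: 6 × 458 = 2748
  Σ(formed) = 5992 kJ
ΔH = Σ(broken) − Σ(formed) = 4722 − 5992 = −1270 kJ

ΔH ≈ −1270 kJ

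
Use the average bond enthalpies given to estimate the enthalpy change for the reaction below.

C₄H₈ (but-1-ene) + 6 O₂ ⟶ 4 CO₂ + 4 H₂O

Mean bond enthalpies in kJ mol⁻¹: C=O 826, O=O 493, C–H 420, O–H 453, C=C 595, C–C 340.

Bonds broken (reactants):
  C–C: 2 × 340 = 680
  C–H: 8 × 420 = 3360
  C=C: 1 × 595 = 595
  O=O: 6 × 493 = 2958
  Σ(broken) = 7593 kJ
Bonds formed (products):
  C=O: 8 × 826 = 6608
  O–H: 8 × 453 = 3624
  Σ(formed) = 10232 kJ
ΔH = Σ(broken) − Σ(formed) = 7593 − 10232 = −2639 kJ

ΔH ≈ −2639 kJ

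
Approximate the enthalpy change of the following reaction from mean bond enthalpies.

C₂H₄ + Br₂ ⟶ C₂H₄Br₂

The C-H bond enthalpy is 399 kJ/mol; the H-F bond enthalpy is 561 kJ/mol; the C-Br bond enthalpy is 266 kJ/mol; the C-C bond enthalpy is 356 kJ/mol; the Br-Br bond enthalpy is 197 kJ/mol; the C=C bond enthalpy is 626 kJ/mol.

Bonds broken (reactants):
  Br-Br: 1 × 197 = 197
  C-H: 4 × 399 = 1596
  C=C: 1 × 626 = 626
  Σ(broken) = 2419 kJ
Bonds formed (products):
  C-Br: 2 × 266 = 532
  C-C: 1 × 356 = 356
  C-H: 4 × 399 = 1596
  Σ(formed) = 2484 kJ
ΔH = Σ(broken) − Σ(formed) = 2419 − 2484 = −65 kJ

ΔH ≈ −65 kJ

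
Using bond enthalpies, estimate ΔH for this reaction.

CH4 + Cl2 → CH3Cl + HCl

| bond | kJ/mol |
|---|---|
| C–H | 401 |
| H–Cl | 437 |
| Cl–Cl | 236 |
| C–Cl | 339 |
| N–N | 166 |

Bonds broken (reactants):
  C–H: 4 × 401 = 1604
  Cl–Cl: 1 × 236 = 236
  Σ(broken) = 1840 kJ
Bonds formed (products):
  C–Cl: 1 × 339 = 339
  C–H: 3 × 401 = 1203
  H–Cl: 1 × 437 = 437
  Σ(formed) = 1979 kJ
ΔH = Σ(broken) − Σ(formed) = 1840 − 1979 = −139 kJ

ΔH ≈ −139 kJ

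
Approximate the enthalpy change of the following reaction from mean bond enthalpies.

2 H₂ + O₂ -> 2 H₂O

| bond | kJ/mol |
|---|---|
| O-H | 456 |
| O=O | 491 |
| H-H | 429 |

Bonds broken (reactants):
  H-H: 2 × 429 = 858
  O=O: 1 × 491 = 491
  Σ(broken) = 1349 kJ
Bonds formed (products):
  O-H: 4 × 456 = 1824
  Σ(formed) = 1824 kJ
ΔH = Σ(broken) − Σ(formed) = 1349 − 1824 = −475 kJ

ΔH ≈ −475 kJ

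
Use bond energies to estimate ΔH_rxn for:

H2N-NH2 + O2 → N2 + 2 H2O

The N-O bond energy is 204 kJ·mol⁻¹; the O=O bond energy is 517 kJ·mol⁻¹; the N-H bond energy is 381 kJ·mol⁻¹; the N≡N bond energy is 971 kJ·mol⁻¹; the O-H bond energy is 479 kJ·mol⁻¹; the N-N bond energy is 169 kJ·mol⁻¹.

Bonds broken (reactants):
  N-H: 4 × 381 = 1524
  N-N: 1 × 169 = 169
  O=O: 1 × 517 = 517
  Σ(broken) = 2210 kJ
Bonds formed (products):
  N≡N: 1 × 971 = 971
  O-H: 4 × 479 = 1916
  Σ(formed) = 2887 kJ
ΔH = Σ(broken) − Σ(formed) = 2210 − 2887 = −677 kJ

ΔH ≈ −677 kJ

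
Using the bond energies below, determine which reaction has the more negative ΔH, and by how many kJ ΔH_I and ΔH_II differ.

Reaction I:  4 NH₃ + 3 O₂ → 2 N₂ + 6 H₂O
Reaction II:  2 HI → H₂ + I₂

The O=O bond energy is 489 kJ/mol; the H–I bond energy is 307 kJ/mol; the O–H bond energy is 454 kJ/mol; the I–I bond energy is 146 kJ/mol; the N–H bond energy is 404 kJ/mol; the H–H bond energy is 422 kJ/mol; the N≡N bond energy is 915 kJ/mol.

Reaction I, by 1009 kJ

Reaction I:
  Bonds broken (reactants):
    N–H: 12 × 404 = 4848
    O=O: 3 × 489 = 1467
    Σ(broken) = 6315 kJ
  Bonds formed (products):
    N≡N: 2 × 915 = 1830
    O–H: 12 × 454 = 5448
    Σ(formed) = 7278 kJ
  ΔH_I = 6315 − 7278 = −963 kJ
Reaction II:
  Bonds broken (reactants):
    H–I: 2 × 307 = 614
    Σ(broken) = 614 kJ
  Bonds formed (products):
    H–H: 1 × 422 = 422
    I–I: 1 × 146 = 146
    Σ(formed) = 568 kJ
  ΔH_II = 614 − 568 = +46 kJ
ΔH_I − ΔH_II = −1009 kJ, so reaction I has the more negative ΔH; |ΔH_I − ΔH_II| = 1009 kJ.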